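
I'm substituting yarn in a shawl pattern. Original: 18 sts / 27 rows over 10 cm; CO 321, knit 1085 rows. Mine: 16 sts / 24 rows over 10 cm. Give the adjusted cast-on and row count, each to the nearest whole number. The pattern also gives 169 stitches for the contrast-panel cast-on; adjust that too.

Stitches: 321 × 16/18 = 285.33 → 285.
Rows: 1085 × 24/27 = 964.44 → 964.
contrast-panel cast-on: 169 × 16/18 = 150.22 → 150.

Cast on 285 stitches; work 964 rows; contrast-panel cast-on 150 stitches.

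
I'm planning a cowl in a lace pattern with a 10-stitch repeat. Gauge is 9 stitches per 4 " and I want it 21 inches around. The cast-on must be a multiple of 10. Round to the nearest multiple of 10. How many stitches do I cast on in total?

9 / 4 = 2.25 sts per inch.
21 × 2.25 = 47.25 sts.
Nearest multiple of 10: 50.

CO 50 sts.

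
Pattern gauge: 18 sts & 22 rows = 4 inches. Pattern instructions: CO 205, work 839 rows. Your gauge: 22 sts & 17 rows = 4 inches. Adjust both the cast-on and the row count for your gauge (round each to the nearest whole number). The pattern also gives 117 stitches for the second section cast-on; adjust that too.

Cast on 251 stitches; work 648 rows; second section cast-on 143 stitches.

Stitches: 205 × 22/18 = 250.56 → 251.
Rows: 839 × 17/22 = 648.32 → 648.
second section cast-on: 117 × 22/18 = 143.00 → 143.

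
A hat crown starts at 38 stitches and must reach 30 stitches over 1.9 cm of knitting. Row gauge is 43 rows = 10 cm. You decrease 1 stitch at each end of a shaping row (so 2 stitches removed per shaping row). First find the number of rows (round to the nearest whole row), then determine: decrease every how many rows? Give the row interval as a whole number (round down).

Decrease every 2nd row.

Rows = 1.9 × 4.3 = 8.2 → 8 rows.
Stitches to remove: 8 → 4 shaping rows (at 2 st each).
8 / 4 = 2.00 → every 2 rows.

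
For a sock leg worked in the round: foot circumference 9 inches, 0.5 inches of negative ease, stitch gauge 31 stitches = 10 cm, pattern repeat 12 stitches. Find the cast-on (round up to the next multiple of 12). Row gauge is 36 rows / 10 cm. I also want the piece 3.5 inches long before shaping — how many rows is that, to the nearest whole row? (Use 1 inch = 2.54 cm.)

Cast on 72 stitches; work 32 rows.

Finished = 9 − 0.5 = 8.5 inches.
8.5 inches × 2.54 = 21.59 cm.
31/10 = 3.1 sts per cm; 21.59 × 3.1 = 66.93 sts.
Next multiple of 12 → 72.
3.5 inches = 8.89 cm; × 3.6 = 32.00 → 32 rows.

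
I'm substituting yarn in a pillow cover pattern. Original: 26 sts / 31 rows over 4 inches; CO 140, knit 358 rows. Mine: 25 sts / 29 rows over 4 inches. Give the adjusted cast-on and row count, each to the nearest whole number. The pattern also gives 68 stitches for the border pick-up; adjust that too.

Cast on 135 stitches; work 335 rows; border pick-up 65 stitches.

Stitches: 140 × 25/26 = 134.62 → 135.
Rows: 358 × 29/31 = 334.90 → 335.
border pick-up: 68 × 25/26 = 65.38 → 65.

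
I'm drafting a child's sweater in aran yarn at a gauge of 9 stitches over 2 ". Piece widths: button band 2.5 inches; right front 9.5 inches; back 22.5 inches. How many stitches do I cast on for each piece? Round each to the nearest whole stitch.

button band 11; right front 43; back 101.

Rate = 9/2 = 4.5 sts per in.
button band: 2.5 × 4.5 = 11.25 → 11.
right front: 9.5 × 4.5 = 42.75 → 43.
back: 22.5 × 4.5 = 101.25 → 101.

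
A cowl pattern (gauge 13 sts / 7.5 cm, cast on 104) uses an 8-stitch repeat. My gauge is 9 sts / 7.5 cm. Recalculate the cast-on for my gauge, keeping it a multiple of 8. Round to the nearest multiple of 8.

Cast on 72 stitches.

104 × 9 / 13 = 72.00.
Nearest multiple of 8: 72.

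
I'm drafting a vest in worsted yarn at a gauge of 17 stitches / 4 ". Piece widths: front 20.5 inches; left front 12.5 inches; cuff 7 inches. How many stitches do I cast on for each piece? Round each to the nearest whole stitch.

Rate = 17/4 = 4.25 sts per in.
front: 20.5 × 4.25 = 87.12 → 87.
left front: 12.5 × 4.25 = 53.12 → 53.
cuff: 7 × 4.25 = 29.75 → 30.

front 87; left front 53; cuff 30.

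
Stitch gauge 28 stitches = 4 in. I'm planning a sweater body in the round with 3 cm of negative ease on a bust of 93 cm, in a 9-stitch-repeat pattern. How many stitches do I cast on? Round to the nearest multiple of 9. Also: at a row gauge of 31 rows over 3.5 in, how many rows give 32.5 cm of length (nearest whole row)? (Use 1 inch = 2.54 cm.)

Finished = 93 − 3 = 90 cm.
90 cm × 1/2.54 = 35.43 inches.
28/4 = 7 sts per in; 35.43 × 7 = 248.03 sts.
Nearest multiple of 9 → 252.
32.5 cm = 12.80 inches; × 8.857 = 113.33 → 113 rows.

Cast on 252 stitches; work 113 rows.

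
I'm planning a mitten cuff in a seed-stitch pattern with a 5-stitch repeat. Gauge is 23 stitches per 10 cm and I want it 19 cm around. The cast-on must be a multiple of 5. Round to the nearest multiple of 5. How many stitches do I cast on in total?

23 / 10 = 2.3 sts per cm.
19 × 2.3 = 43.70 sts.
Nearest multiple of 5: 45.

45 stitches.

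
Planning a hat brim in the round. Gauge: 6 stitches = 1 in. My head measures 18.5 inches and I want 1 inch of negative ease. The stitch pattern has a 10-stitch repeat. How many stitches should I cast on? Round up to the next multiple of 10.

CO 110 sts.

Finished = 18.5 − 1 = 17.5 inches.
6 / 1 = 6 sts/in.
17.5 × 6 = 105.00 sts.
Next multiple of 10: 110.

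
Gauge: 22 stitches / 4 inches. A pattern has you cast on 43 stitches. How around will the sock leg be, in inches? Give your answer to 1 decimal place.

7.8 inches.

22 stitches / 4 inch = 5.5 stitches per inch.
43 / 5.5 = 7.82 inches.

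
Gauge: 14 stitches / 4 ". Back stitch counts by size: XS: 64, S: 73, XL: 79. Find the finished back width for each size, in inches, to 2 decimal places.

14/4 = 3.5 sts per in.
XS: 64 / 3.5 = 18.286 → 18.29 in.
S: 73 / 3.5 = 20.857 → 20.86 in.
XL: 79 / 3.5 = 22.571 → 22.57 in.

XS 18.29 inches; S 20.86 inches; XL 22.57 inches.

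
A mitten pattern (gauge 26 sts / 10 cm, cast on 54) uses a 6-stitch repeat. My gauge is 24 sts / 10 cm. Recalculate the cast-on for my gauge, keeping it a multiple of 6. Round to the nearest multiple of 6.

54 × 24 / 26 = 49.85.
Nearest multiple of 6: 48.

Cast on 48 stitches.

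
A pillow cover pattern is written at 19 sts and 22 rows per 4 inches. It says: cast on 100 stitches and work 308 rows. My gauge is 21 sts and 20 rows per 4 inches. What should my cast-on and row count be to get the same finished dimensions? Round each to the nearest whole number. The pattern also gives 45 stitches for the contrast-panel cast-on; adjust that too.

Stitches: 100 × 21/19 = 110.53 → 111.
Rows: 308 × 20/22 = 280.00 → 280.
contrast-panel cast-on: 45 × 21/19 = 49.74 → 50.

Cast on 111 stitches; work 280 rows; contrast-panel cast-on 50 stitches.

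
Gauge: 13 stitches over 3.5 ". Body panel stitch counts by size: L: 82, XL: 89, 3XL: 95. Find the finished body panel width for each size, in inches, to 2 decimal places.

13/3.5 = 3.714 sts per in.
L: 82 / 3.714 = 22.077 → 22.08 in.
XL: 89 / 3.714 = 23.962 → 23.96 in.
3XL: 95 / 3.714 = 25.577 → 25.58 in.

L 22.08 inches; XL 23.96 inches; 3XL 25.58 inches.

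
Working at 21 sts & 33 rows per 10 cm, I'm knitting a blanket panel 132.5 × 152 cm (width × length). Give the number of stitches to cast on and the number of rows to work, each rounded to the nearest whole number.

Cast on 278 stitches and work 502 rows.

Stitch gauge = 21/10 = 2.1 sts/cm; 132.5 × 2.1 = 278.25 → 278 sts.
Row gauge = 33/10 = 3.3 rows/cm; 152 × 3.3 = 501.60 → 502 rows.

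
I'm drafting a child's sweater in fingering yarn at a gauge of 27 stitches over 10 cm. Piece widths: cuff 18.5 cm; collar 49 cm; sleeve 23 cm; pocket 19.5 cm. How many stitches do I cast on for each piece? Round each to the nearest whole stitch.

cuff 50; collar 132; sleeve 62; pocket 53.

Rate = 27/10 = 2.7 sts per cm.
cuff: 18.5 × 2.7 = 49.95 → 50.
collar: 49 × 2.7 = 132.30 → 132.
sleeve: 23 × 2.7 = 62.10 → 62.
pocket: 19.5 × 2.7 = 52.65 → 53.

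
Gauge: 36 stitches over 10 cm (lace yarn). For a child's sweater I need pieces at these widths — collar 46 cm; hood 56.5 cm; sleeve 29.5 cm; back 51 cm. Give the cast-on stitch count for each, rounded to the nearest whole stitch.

Rate = 36/10 = 3.6 sts per cm.
collar: 46 × 3.6 = 165.60 → 166.
hood: 56.5 × 3.6 = 203.40 → 203.
sleeve: 29.5 × 3.6 = 106.20 → 106.
back: 51 × 3.6 = 183.60 → 184.

collar 166; hood 203; sleeve 106; back 184.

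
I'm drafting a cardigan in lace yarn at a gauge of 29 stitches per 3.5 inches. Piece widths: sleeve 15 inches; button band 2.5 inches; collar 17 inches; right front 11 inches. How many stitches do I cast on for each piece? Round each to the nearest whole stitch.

Rate = 29/3.5 = 8.286 sts per in.
sleeve: 15 × 8.286 = 124.29 → 124.
button band: 2.5 × 8.286 = 20.71 → 21.
collar: 17 × 8.286 = 140.86 → 141.
right front: 11 × 8.286 = 91.14 → 91.

sleeve 124; button band 21; collar 141; right front 91.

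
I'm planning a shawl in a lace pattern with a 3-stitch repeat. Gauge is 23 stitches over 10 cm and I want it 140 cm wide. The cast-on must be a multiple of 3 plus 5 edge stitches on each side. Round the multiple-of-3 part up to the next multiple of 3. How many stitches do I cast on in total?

23 / 10 = 2.3 sts per cm.
140 × 2.3 = 322.00 sts.
Less 10 edge sts → 312.00 for the repeat.
Next multiple of 3: 312.
Add back 10 edge sts → 322.

CO 322 sts.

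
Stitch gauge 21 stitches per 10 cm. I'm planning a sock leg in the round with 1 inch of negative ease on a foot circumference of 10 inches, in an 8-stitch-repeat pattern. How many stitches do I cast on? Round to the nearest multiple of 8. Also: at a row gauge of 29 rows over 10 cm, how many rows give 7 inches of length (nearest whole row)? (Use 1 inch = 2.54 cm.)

Finished = 10 − 1 = 9 inches.
9 inches × 2.54 = 22.86 cm.
21/10 = 2.1 sts per cm; 22.86 × 2.1 = 48.01 sts.
Nearest multiple of 8 → 48.
7 inches = 17.78 cm; × 2.9 = 51.56 → 52 rows.

Cast on 48 stitches; work 52 rows.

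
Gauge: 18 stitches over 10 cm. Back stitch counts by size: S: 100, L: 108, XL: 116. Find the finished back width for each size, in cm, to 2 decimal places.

S 55.56 cm; L 60.00 cm; XL 64.44 cm.

18/10 = 1.8 sts per cm.
S: 100 / 1.8 = 55.556 → 55.56 cm.
L: 108 / 1.8 = 60.000 → 60.00 cm.
XL: 116 / 1.8 = 64.444 → 64.44 cm.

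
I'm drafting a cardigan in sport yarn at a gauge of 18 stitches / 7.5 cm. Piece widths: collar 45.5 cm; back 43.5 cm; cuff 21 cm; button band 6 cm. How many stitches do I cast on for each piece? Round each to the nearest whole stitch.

Rate = 18/7.5 = 2.4 sts per cm.
collar: 45.5 × 2.4 = 109.20 → 109.
back: 43.5 × 2.4 = 104.40 → 104.
cuff: 21 × 2.4 = 50.40 → 50.
button band: 6 × 2.4 = 14.40 → 14.

collar 109; back 104; cuff 50; button band 14.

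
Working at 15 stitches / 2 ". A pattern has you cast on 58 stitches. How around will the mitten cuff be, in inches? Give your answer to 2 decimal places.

7.73 inches.

15 stitches / 2 inch = 7.5 stitches per inch.
58 / 7.5 = 7.733 inches.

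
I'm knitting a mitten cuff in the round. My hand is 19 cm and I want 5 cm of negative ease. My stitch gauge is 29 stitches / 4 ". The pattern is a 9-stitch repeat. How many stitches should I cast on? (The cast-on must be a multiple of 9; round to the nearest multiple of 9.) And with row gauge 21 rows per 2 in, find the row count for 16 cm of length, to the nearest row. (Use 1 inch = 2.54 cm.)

Cast on 36 stitches; work 66 rows.

Finished = 19 − 5 = 14 cm.
14 cm × 1/2.54 = 5.51 inches.
29/4 = 7.25 sts per in; 5.51 × 7.25 = 39.96 sts.
Nearest multiple of 9 → 36.
16 cm = 6.30 inches; × 10.5 = 66.14 → 66 rows.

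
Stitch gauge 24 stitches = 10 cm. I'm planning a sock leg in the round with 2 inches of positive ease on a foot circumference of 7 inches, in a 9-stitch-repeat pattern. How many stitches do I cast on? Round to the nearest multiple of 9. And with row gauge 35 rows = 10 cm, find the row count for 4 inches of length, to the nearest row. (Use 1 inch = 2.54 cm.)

Cast on 54 stitches; work 36 rows.

Finished = 7 + 2 = 9 inches.
9 inches × 2.54 = 22.86 cm.
24/10 = 2.4 sts per cm; 22.86 × 2.4 = 54.86 sts.
Nearest multiple of 9 → 54.
4 inches = 10.16 cm; × 3.5 = 35.56 → 36 rows.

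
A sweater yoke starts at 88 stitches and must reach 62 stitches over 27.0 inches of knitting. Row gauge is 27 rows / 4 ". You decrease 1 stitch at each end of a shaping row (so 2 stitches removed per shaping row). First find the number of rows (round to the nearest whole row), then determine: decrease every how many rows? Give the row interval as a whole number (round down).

Decrease every 14th row.

Rows = 27.0 × 6.75 = 182.2 → 182 rows.
Stitches to remove: 26 → 13 shaping rows (at 2 st each).
182 / 13 = 14.00 → every 14 rows.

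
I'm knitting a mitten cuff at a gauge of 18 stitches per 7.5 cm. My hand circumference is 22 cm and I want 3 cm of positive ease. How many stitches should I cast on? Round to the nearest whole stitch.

Finished = 22 + 3 = 25 cm.
18 / 7.5 = 2.4 sts per cm.
25.00 × 2.4 = 60.00 sts.

60 stitches.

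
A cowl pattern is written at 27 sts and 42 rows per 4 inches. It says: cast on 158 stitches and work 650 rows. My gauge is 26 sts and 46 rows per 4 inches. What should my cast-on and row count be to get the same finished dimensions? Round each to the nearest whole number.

Stitches: 158 × 26/27 = 152.15 → 152.
Rows: 650 × 46/42 = 711.90 → 712.

Cast on 152 stitches; work 712 rows.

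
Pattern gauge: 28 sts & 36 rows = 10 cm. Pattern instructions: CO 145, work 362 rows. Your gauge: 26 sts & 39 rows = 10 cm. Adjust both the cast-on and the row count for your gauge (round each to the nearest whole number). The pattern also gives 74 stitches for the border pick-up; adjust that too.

Cast on 135 stitches; work 392 rows; border pick-up 69 stitches.

Stitches: 145 × 26/28 = 134.64 → 135.
Rows: 362 × 39/36 = 392.17 → 392.
border pick-up: 74 × 26/28 = 68.71 → 69.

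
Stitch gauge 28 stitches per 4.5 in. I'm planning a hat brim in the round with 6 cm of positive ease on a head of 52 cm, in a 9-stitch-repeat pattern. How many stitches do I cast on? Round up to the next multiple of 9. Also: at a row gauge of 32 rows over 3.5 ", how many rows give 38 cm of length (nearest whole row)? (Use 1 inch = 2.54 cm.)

Cast on 144 stitches; work 137 rows.

Finished = 52 + 6 = 58 cm.
58 cm × 1/2.54 = 22.83 inches.
28/4.5 = 6.222 sts per in; 22.83 × 6.222 = 142.08 sts.
Next multiple of 9 → 144.
38 cm = 14.96 inches; × 9.143 = 136.78 → 137 rows.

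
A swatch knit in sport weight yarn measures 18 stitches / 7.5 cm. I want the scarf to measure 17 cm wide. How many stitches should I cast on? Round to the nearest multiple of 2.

CO 40 sts.

18 stitches / 7.5 cm = 2.4 stitches per cm.
17 × 2.4 = 40.80 stitches.
Round to nearest multiple of 2 → 40.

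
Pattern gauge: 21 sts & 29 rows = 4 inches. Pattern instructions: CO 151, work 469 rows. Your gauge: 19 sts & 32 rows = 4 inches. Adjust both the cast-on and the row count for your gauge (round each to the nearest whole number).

Cast on 137 stitches; work 518 rows.

Stitches: 151 × 19/21 = 136.62 → 137.
Rows: 469 × 32/29 = 517.52 → 518.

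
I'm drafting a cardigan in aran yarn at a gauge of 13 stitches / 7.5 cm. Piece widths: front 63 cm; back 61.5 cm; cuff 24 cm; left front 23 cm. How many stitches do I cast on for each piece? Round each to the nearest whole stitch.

Rate = 13/7.5 = 1.733 sts per cm.
front: 63 × 1.733 = 109.20 → 109.
back: 61.5 × 1.733 = 106.60 → 107.
cuff: 24 × 1.733 = 41.60 → 42.
left front: 23 × 1.733 = 39.87 → 40.

front 109; back 107; cuff 42; left front 40.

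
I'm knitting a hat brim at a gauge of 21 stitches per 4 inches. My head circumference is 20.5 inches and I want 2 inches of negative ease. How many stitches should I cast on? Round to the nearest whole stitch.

Finished = 20.5 − 2 = 18.5 in.
21 / 4 = 5.25 sts per inch.
18.50 × 5.25 = 97.12 sts.
→ 97 sts.

Cast on 97 stitches.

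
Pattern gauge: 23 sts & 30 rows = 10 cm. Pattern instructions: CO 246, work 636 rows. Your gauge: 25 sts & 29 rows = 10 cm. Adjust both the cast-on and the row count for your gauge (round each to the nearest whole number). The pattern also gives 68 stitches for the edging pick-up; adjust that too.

Stitches: 246 × 25/23 = 267.39 → 267.
Rows: 636 × 29/30 = 614.80 → 615.
edging pick-up: 68 × 25/23 = 73.91 → 74.

Cast on 267 stitches; work 615 rows; edging pick-up 74 stitches.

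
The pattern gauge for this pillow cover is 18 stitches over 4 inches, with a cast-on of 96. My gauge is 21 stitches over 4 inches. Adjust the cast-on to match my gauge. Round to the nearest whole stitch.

Scale factor = 21 / 18 = 1.167.
96 × 21 / 18 = 112.00 sts.

Cast on 112 stitches.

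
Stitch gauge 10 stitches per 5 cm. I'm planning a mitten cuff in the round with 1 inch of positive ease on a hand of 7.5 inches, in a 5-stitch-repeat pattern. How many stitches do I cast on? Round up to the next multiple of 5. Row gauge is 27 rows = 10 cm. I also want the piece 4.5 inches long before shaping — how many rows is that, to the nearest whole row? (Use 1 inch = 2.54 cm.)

Cast on 45 stitches; work 31 rows.

Finished = 7.5 + 1 = 8.5 inches.
8.5 inches × 2.54 = 21.59 cm.
10/5 = 2 sts per cm; 21.59 × 2 = 43.18 sts.
Next multiple of 5 → 45.
4.5 inches = 11.43 cm; × 2.7 = 30.86 → 31 rows.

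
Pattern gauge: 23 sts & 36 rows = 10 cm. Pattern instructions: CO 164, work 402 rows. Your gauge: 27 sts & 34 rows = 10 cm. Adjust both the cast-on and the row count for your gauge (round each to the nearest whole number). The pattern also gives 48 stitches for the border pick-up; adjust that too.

Stitches: 164 × 27/23 = 192.52 → 193.
Rows: 402 × 34/36 = 379.67 → 380.
border pick-up: 48 × 27/23 = 56.35 → 56.

Cast on 193 stitches; work 380 rows; border pick-up 56 stitches.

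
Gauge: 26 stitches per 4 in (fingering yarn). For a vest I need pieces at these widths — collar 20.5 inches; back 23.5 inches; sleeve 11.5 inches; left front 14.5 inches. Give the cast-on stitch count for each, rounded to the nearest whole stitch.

Rate = 26/4 = 6.5 sts per in.
collar: 20.5 × 6.5 = 133.25 → 133.
back: 23.5 × 6.5 = 152.75 → 153.
sleeve: 11.5 × 6.5 = 74.75 → 75.
left front: 14.5 × 6.5 = 94.25 → 94.

collar 133; back 153; sleeve 75; left front 94.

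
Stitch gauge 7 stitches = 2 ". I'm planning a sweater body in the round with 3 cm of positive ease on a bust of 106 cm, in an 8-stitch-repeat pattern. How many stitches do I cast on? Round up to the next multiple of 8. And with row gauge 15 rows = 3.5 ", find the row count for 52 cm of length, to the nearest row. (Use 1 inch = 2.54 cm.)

Finished = 106 + 3 = 109 cm.
109 cm × 1/2.54 = 42.91 inches.
7/2 = 3.5 sts per in; 42.91 × 3.5 = 150.20 sts.
Next multiple of 8 → 152.
52 cm = 20.47 inches; × 4.286 = 87.74 → 88 rows.

Cast on 152 stitches; work 88 rows.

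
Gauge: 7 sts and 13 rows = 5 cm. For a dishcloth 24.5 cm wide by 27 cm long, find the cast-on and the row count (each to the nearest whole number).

Stitch gauge = 7/5 = 1.4 sts/cm; 24.5 × 1.4 = 34.30 → 34 sts.
Row gauge = 13/5 = 2.6 rows/cm; 27 × 2.6 = 70.20 → 70 rows.

Cast on 34 stitches and work 70 rows.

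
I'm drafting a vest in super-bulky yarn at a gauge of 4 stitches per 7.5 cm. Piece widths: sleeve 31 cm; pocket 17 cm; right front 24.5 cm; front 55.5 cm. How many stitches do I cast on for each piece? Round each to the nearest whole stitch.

Rate = 4/7.5 = 0.533 sts per cm.
sleeve: 31 × 0.533 = 16.53 → 17.
pocket: 17 × 0.533 = 9.07 → 9.
right front: 24.5 × 0.533 = 13.07 → 13.
front: 55.5 × 0.533 = 29.60 → 30.

sleeve 17; pocket 9; right front 13; front 30.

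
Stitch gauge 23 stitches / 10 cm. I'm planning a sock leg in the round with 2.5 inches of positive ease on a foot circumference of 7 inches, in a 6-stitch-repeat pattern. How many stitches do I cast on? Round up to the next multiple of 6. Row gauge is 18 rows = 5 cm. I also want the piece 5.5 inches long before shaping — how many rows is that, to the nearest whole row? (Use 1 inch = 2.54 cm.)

Cast on 60 stitches; work 50 rows.

Finished = 7 + 2.5 = 9.5 inches.
9.5 inches × 2.54 = 24.13 cm.
23/10 = 2.3 sts per cm; 24.13 × 2.3 = 55.50 sts.
Next multiple of 6 → 60.
5.5 inches = 13.97 cm; × 3.6 = 50.29 → 50 rows.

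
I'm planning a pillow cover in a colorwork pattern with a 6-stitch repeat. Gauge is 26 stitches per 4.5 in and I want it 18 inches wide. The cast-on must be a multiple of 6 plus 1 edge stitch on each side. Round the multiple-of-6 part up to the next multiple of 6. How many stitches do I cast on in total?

CO 104 sts.

26 / 4.5 = 5.778 sts per inch.
18 × 5.778 = 104.00 sts.
Less 2 edge sts → 102.00 for the repeat.
Next multiple of 6: 102.
Add back 2 edge sts → 104.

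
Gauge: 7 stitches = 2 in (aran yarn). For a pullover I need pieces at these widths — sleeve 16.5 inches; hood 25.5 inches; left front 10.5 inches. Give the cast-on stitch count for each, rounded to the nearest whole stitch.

sleeve 58; hood 89; left front 37.

Rate = 7/2 = 3.5 sts per in.
sleeve: 16.5 × 3.5 = 57.75 → 58.
hood: 25.5 × 3.5 = 89.25 → 89.
left front: 10.5 × 3.5 = 36.75 → 37.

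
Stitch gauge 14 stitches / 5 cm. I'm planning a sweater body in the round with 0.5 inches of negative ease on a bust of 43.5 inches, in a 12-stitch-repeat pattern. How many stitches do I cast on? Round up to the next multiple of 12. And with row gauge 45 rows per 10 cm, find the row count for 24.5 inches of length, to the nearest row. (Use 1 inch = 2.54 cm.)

Finished = 43.5 − 0.5 = 43 inches.
43 inches × 2.54 = 109.22 cm.
14/5 = 2.8 sts per cm; 109.22 × 2.8 = 305.82 sts.
Next multiple of 12 → 312.
24.5 inches = 62.23 cm; × 4.5 = 280.04 → 280 rows.

Cast on 312 stitches; work 280 rows.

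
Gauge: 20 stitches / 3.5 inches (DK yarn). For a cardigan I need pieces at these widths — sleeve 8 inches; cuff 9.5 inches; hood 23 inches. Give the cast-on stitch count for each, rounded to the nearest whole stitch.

Rate = 20/3.5 = 5.714 sts per in.
sleeve: 8 × 5.714 = 45.71 → 46.
cuff: 9.5 × 5.714 = 54.29 → 54.
hood: 23 × 5.714 = 131.43 → 131.

sleeve 46; cuff 54; hood 131.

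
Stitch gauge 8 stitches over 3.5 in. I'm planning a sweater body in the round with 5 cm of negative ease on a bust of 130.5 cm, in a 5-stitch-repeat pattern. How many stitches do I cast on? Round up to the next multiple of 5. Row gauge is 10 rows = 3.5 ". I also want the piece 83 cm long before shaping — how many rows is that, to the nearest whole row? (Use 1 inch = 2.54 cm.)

Finished = 130.5 − 5 = 125.5 cm.
125.5 cm × 1/2.54 = 49.41 inches.
8/3.5 = 2.286 sts per in; 49.41 × 2.286 = 112.94 sts.
Next multiple of 5 → 115.
83 cm = 32.68 inches; × 2.857 = 93.36 → 93 rows.

Cast on 115 stitches; work 93 rows.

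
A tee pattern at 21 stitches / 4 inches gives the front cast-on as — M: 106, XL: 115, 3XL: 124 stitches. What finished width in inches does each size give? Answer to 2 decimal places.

21/4 = 5.25 sts per in.
M: 106 / 5.25 = 20.190 → 20.19 in.
XL: 115 / 5.25 = 21.905 → 21.90 in.
3XL: 124 / 5.25 = 23.619 → 23.62 in.

M 20.19 inches; XL 21.90 inches; 3XL 23.62 inches.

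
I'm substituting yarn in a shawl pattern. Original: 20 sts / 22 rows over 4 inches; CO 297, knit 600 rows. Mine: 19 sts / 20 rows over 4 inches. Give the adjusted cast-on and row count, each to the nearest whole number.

Stitches: 297 × 19/20 = 282.15 → 282.
Rows: 600 × 20/22 = 545.45 → 545.

Cast on 282 stitches; work 545 rows.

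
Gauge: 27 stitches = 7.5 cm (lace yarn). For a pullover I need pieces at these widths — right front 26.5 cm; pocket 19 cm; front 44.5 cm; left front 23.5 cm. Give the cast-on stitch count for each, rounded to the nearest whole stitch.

Rate = 27/7.5 = 3.6 sts per cm.
right front: 26.5 × 3.6 = 95.40 → 95.
pocket: 19 × 3.6 = 68.40 → 68.
front: 44.5 × 3.6 = 160.20 → 160.
left front: 23.5 × 3.6 = 84.60 → 85.

right front 95; pocket 68; front 160; left front 85.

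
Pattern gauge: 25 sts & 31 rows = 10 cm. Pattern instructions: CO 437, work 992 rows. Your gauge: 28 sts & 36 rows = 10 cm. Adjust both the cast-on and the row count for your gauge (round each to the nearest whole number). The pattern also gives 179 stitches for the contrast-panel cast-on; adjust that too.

Stitches: 437 × 28/25 = 489.44 → 489.
Rows: 992 × 36/31 = 1152.00 → 1152.
contrast-panel cast-on: 179 × 28/25 = 200.48 → 200.

Cast on 489 stitches; work 1152 rows; contrast-panel cast-on 200 stitches.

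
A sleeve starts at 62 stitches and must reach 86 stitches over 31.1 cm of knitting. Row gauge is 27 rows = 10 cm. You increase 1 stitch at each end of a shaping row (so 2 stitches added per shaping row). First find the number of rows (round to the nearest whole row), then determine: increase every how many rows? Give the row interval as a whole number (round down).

Rows = 31.1 × 2.7 = 84.0 → 84 rows.
Stitches to add: 24 → 12 shaping rows (at 2 st each).
84 / 12 = 7.00 → every 7 rows.

Increase every 7th row.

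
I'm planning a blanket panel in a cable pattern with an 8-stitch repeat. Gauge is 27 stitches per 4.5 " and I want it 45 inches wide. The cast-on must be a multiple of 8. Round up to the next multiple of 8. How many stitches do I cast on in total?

27 / 4.5 = 6 sts per inch.
45 × 6 = 270.00 sts.
Next multiple of 8: 272.

CO 272 sts.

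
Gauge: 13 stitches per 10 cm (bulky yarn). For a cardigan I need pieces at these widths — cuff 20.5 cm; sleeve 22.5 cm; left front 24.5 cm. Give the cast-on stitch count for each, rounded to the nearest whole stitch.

cuff 27; sleeve 29; left front 32.

Rate = 13/10 = 1.3 sts per cm.
cuff: 20.5 × 1.3 = 26.65 → 27.
sleeve: 22.5 × 1.3 = 29.25 → 29.
left front: 24.5 × 1.3 = 31.85 → 32.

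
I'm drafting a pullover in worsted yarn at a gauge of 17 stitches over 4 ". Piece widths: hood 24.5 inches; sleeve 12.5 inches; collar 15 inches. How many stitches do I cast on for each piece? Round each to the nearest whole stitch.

Rate = 17/4 = 4.25 sts per in.
hood: 24.5 × 4.25 = 104.12 → 104.
sleeve: 12.5 × 4.25 = 53.12 → 53.
collar: 15 × 4.25 = 63.75 → 64.

hood 104; sleeve 53; collar 64.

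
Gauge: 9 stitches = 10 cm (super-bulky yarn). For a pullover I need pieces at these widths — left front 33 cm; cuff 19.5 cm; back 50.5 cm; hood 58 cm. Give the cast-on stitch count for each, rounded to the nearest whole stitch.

left front 30; cuff 18; back 45; hood 52.

Rate = 9/10 = 0.9 sts per cm.
left front: 33 × 0.9 = 29.70 → 30.
cuff: 19.5 × 0.9 = 17.55 → 18.
back: 50.5 × 0.9 = 45.45 → 45.
hood: 58 × 0.9 = 52.20 → 52.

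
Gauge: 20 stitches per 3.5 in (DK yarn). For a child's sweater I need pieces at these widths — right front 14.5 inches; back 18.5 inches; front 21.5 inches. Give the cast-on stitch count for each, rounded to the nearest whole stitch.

right front 83; back 106; front 123.

Rate = 20/3.5 = 5.714 sts per in.
right front: 14.5 × 5.714 = 82.86 → 83.
back: 18.5 × 5.714 = 105.71 → 106.
front: 21.5 × 5.714 = 122.86 → 123.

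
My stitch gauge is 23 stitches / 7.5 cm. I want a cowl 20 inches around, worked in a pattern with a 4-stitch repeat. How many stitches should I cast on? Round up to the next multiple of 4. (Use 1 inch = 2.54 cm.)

Cast on 156 stitches.

20 in = 20 × 2.54 = 50.80 cm.
23 / 7.5 = 3.067 sts/cm.
50.80 × 3.067 = 155.79 sts.
→ 156.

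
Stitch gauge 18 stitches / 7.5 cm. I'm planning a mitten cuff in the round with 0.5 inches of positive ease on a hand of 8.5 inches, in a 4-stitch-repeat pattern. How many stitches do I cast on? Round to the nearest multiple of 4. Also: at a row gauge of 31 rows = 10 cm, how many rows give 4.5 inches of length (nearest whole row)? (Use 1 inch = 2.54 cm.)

Cast on 56 stitches; work 35 rows.

Finished = 8.5 + 0.5 = 9 inches.
9 inches × 2.54 = 22.86 cm.
18/7.5 = 2.4 sts per cm; 22.86 × 2.4 = 54.86 sts.
Nearest multiple of 4 → 56.
4.5 inches = 11.43 cm; × 3.1 = 35.43 → 35 rows.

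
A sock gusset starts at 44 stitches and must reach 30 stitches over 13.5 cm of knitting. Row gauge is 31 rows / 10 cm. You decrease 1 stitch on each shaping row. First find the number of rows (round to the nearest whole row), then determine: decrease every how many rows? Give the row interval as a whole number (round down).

Decrease every 3rd row.

Rows = 13.5 × 3.1 = 41.9 → 42 rows.
Stitches to remove: 14 → 14 shaping rows (at 1 st each).
42 / 14 = 3.00 → every 3 rows.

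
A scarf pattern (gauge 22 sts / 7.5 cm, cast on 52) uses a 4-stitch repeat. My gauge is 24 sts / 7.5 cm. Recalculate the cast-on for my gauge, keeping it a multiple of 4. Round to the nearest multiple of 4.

52 × 24 / 22 = 56.73.
Nearest multiple of 4: 56.

CO 56 sts.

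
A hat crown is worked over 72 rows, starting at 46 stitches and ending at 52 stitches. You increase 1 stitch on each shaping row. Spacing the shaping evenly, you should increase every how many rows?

Increase every 12th row.

Stitches to add: |52 − 46| = 6.
Shaping rows needed: 6 / 1 = 6.
72 rows / 6 = every 12 rows.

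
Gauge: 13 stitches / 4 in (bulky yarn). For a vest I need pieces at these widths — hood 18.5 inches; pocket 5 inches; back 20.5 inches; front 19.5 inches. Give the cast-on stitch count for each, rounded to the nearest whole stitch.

Rate = 13/4 = 3.25 sts per in.
hood: 18.5 × 3.25 = 60.12 → 60.
pocket: 5 × 3.25 = 16.25 → 16.
back: 20.5 × 3.25 = 66.62 → 67.
front: 19.5 × 3.25 = 63.38 → 63.

hood 60; pocket 16; back 67; front 63.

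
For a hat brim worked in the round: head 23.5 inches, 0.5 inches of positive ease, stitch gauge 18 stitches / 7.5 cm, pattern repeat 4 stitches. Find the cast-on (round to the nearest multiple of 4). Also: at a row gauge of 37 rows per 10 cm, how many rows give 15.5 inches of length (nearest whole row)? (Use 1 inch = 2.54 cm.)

Finished = 23.5 + 0.5 = 24 inches.
24 inches × 2.54 = 60.96 cm.
18/7.5 = 2.4 sts per cm; 60.96 × 2.4 = 146.30 sts.
Nearest multiple of 4 → 148.
15.5 inches = 39.37 cm; × 3.7 = 145.67 → 146 rows.

Cast on 148 stitches; work 146 rows.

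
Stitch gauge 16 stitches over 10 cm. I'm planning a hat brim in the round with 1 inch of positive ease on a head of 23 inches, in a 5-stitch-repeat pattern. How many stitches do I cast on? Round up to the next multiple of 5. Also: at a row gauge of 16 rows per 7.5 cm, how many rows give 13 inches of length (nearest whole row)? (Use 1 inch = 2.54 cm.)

Finished = 23 + 1 = 24 inches.
24 inches × 2.54 = 60.96 cm.
16/10 = 1.6 sts per cm; 60.96 × 1.6 = 97.54 sts.
Next multiple of 5 → 100.
13 inches = 33.02 cm; × 2.133 = 70.44 → 70 rows.

Cast on 100 stitches; work 70 rows.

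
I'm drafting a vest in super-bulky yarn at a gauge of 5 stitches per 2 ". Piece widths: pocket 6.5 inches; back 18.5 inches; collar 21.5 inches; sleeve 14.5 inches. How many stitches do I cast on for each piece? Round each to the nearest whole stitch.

pocket 16; back 46; collar 54; sleeve 36.

Rate = 5/2 = 2.5 sts per in.
pocket: 6.5 × 2.5 = 16.25 → 16.
back: 18.5 × 2.5 = 46.25 → 46.
collar: 21.5 × 2.5 = 53.75 → 54.
sleeve: 14.5 × 2.5 = 36.25 → 36.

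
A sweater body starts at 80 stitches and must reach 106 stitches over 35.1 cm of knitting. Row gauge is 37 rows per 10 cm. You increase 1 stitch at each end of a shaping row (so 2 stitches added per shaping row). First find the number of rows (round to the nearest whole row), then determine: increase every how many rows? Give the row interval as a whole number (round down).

Increase every 10th row.

Rows = 35.1 × 3.7 = 129.9 → 130 rows.
Stitches to add: 26 → 13 shaping rows (at 2 st each).
130 / 13 = 10.00 → every 10 rows.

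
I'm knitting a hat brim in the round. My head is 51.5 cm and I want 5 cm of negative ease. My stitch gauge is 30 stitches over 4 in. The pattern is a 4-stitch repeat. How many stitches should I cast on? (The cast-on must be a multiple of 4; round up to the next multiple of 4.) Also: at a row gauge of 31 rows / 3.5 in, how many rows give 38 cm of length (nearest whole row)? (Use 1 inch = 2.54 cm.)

Finished = 51.5 − 5 = 46.5 cm.
46.5 cm × 1/2.54 = 18.31 inches.
30/4 = 7.5 sts per in; 18.31 × 7.5 = 137.30 sts.
Next multiple of 4 → 140.
38 cm = 14.96 inches; × 8.857 = 132.51 → 133 rows.

Cast on 140 stitches; work 133 rows.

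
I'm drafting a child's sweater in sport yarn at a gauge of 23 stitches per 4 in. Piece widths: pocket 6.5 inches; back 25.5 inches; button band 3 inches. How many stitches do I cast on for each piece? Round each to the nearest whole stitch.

pocket 37; back 147; button band 17.

Rate = 23/4 = 5.75 sts per in.
pocket: 6.5 × 5.75 = 37.38 → 37.
back: 25.5 × 5.75 = 146.62 → 147.
button band: 3 × 5.75 = 17.25 → 17.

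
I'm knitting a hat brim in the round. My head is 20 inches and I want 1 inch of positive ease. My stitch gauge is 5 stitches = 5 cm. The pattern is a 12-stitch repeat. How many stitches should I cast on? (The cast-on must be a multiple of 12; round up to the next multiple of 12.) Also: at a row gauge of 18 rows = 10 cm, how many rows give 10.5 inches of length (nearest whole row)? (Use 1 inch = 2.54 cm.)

Cast on 60 stitches; work 48 rows.

Finished = 20 + 1 = 21 inches.
21 inches × 2.54 = 53.34 cm.
5/5 = 1 sts per cm; 53.34 × 1 = 53.34 sts.
Next multiple of 12 → 60.
10.5 inches = 26.67 cm; × 1.8 = 48.01 → 48 rows.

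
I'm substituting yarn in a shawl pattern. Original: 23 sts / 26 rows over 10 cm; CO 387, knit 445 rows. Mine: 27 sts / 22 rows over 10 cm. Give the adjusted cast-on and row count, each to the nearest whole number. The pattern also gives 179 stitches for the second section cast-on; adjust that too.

Cast on 454 stitches; work 377 rows; second section cast-on 210 stitches.

Stitches: 387 × 27/23 = 454.30 → 454.
Rows: 445 × 22/26 = 376.54 → 377.
second section cast-on: 179 × 27/23 = 210.13 → 210.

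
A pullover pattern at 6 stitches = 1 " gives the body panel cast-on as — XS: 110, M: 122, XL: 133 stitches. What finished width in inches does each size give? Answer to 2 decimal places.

XS 18.33 inches; M 20.33 inches; XL 22.17 inches.

6/1 = 6 sts per in.
XS: 110 / 6 = 18.333 → 18.33 in.
M: 122 / 6 = 20.333 → 20.33 in.
XL: 133 / 6 = 22.167 → 22.17 in.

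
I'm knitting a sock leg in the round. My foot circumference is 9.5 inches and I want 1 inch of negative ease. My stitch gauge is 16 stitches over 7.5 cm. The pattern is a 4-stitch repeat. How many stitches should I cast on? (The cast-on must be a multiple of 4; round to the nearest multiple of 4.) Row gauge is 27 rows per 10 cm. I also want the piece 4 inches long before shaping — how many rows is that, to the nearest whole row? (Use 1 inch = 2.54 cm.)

Finished = 9.5 − 1 = 8.5 inches.
8.5 inches × 2.54 = 21.59 cm.
16/7.5 = 2.133 sts per cm; 21.59 × 2.133 = 46.06 sts.
Nearest multiple of 4 → 48.
4 inches = 10.16 cm; × 2.7 = 27.43 → 27 rows.

Cast on 48 stitches; work 27 rows.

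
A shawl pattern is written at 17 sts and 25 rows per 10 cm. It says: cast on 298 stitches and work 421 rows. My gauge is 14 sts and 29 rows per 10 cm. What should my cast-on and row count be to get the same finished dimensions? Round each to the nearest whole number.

Stitches: 298 × 14/17 = 245.41 → 245.
Rows: 421 × 29/25 = 488.36 → 488.

Cast on 245 stitches; work 488 rows.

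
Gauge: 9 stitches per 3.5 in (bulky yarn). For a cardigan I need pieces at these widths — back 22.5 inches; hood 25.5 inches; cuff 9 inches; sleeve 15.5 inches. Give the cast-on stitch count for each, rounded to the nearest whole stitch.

back 58; hood 66; cuff 23; sleeve 40.

Rate = 9/3.5 = 2.571 sts per in.
back: 22.5 × 2.571 = 57.86 → 58.
hood: 25.5 × 2.571 = 65.57 → 66.
cuff: 9 × 2.571 = 23.14 → 23.
sleeve: 15.5 × 2.571 = 39.86 → 40.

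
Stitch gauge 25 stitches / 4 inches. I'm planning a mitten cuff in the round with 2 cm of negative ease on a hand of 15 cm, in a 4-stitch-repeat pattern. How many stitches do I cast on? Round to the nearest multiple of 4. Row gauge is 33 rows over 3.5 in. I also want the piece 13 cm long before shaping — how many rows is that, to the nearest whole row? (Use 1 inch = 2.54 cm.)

Finished = 15 − 2 = 13 cm.
13 cm × 1/2.54 = 5.12 inches.
25/4 = 6.25 sts per in; 5.12 × 6.25 = 31.99 sts.
Nearest multiple of 4 → 32.
13 cm = 5.12 inches; × 9.429 = 48.26 → 48 rows.

Cast on 32 stitches; work 48 rows.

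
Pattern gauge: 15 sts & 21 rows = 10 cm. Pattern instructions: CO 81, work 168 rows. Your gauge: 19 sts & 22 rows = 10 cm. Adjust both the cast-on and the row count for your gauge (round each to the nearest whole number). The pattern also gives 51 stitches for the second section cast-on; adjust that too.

Stitches: 81 × 19/15 = 102.60 → 103.
Rows: 168 × 22/21 = 176.00 → 176.
second section cast-on: 51 × 19/15 = 64.60 → 65.

Cast on 103 stitches; work 176 rows; second section cast-on 65 stitches.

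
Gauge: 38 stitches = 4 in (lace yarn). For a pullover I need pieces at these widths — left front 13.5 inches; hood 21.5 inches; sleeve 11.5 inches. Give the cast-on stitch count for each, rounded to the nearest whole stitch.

Rate = 38/4 = 9.5 sts per in.
left front: 13.5 × 9.5 = 128.25 → 128.
hood: 21.5 × 9.5 = 204.25 → 204.
sleeve: 11.5 × 9.5 = 109.25 → 109.

left front 128; hood 204; sleeve 109.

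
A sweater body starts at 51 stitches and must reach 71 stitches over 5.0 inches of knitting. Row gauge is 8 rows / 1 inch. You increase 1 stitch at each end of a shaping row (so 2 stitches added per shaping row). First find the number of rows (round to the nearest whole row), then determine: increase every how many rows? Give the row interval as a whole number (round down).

Increase every 4th row.

Rows = 5.0 × 8 = 40.0 → 40 rows.
Stitches to add: 20 → 10 shaping rows (at 2 st each).
40 / 10 = 4.00 → every 4 rows.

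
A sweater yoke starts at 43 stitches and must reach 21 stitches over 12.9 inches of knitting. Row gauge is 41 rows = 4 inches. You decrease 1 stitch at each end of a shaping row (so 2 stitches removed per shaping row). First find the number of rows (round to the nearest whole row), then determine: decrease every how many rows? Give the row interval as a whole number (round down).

Rows = 12.9 × 10.25 = 132.2 → 132 rows.
Stitches to remove: 22 → 11 shaping rows (at 2 st each).
132 / 11 = 12.00 → every 12 rows.

Decrease every 12th row.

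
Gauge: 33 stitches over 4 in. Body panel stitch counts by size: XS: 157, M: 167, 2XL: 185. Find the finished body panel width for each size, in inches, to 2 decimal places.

XS 19.03 inches; M 20.24 inches; 2XL 22.42 inches.

33/4 = 8.25 sts per in.
XS: 157 / 8.25 = 19.030 → 19.03 in.
M: 167 / 8.25 = 20.242 → 20.24 in.
2XL: 185 / 8.25 = 22.424 → 22.42 in.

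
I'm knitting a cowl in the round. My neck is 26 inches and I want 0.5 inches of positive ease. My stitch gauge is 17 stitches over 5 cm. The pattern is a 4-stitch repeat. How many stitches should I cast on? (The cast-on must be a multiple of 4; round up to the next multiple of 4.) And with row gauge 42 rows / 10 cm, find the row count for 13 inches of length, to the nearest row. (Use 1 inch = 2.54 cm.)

Cast on 232 stitches; work 139 rows.

Finished = 26 + 0.5 = 26.5 inches.
26.5 inches × 2.54 = 67.31 cm.
17/5 = 3.4 sts per cm; 67.31 × 3.4 = 228.85 sts.
Next multiple of 4 → 232.
13 inches = 33.02 cm; × 4.2 = 138.68 → 139 rows.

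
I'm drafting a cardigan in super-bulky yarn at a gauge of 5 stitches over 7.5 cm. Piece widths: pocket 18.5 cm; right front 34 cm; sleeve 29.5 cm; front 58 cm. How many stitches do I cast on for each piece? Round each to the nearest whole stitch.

pocket 12; right front 23; sleeve 20; front 39.

Rate = 5/7.5 = 0.667 sts per cm.
pocket: 18.5 × 0.667 = 12.33 → 12.
right front: 34 × 0.667 = 22.67 → 23.
sleeve: 29.5 × 0.667 = 19.67 → 20.
front: 58 × 0.667 = 38.67 → 39.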